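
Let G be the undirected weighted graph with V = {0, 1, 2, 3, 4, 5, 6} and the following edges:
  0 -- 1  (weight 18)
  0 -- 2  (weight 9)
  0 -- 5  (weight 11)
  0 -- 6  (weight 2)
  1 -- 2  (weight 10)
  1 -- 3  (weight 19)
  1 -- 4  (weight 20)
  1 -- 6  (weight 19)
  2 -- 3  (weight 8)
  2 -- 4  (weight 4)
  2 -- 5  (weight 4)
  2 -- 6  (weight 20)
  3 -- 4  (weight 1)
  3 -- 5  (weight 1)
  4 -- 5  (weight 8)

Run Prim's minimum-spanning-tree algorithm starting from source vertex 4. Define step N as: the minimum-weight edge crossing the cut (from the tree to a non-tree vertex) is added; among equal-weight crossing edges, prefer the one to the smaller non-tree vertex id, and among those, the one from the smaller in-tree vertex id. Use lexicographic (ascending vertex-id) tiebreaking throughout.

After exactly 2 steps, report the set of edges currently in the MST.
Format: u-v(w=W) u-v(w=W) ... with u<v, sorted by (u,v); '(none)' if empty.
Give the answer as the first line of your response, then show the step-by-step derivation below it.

3-4(w=1) 3-5(w=1)

step 1: add edge 3-4 (w=1); MST = {3-4(w=1)}
step 2: add edge 3-5 (w=1); MST = {3-4(w=1) 3-5(w=1)}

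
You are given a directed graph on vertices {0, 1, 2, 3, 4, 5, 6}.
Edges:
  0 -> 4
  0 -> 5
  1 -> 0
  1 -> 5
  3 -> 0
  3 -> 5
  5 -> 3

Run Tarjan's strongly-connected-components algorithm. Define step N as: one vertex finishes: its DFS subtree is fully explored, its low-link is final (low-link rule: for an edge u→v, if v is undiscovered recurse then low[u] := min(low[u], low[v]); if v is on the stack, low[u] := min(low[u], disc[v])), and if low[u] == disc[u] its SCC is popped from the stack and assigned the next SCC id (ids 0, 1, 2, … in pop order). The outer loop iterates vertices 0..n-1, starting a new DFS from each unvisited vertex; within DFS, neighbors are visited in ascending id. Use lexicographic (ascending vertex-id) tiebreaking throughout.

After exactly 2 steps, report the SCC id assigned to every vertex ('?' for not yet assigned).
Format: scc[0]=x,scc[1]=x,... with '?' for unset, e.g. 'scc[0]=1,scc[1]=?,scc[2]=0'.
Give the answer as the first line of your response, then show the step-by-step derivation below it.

scc[0]=?,scc[1]=?,scc[2]=?,scc[3]=?,scc[4]=0,scc[5]=?,scc[6]=?

step 1: low=(low[0]=0,low[1]=?,low[2]=?,low[3]=?,low[4]=1,low[5]=?,low[6]=?); scc=(scc[0]=?,scc[1]=?,scc[2]=?,scc[3]=?,scc[4]=0,scc[5]=?,scc[6]=?)
step 2: low=(low[0]=0,low[1]=?,low[2]=?,low[3]=0,low[4]=1,low[5]=2,low[6]=?); scc=(scc[0]=?,scc[1]=?,scc[2]=?,scc[3]=?,scc[4]=0,scc[5]=?,scc[6]=?)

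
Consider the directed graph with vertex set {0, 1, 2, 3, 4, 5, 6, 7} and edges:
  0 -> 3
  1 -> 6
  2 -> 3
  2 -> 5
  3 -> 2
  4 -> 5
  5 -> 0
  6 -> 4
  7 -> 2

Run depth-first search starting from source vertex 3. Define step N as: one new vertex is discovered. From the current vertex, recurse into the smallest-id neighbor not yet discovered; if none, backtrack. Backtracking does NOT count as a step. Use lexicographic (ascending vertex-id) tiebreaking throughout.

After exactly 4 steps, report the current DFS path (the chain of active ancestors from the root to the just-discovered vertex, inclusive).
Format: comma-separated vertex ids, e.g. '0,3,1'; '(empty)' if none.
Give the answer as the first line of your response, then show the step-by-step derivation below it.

3,2,5,0

step 1: discover 3; path=3; order=3
step 2: discover 2; path=3>2; order=3,2
step 3: discover 5; path=3>2>5; order=3,2,5
step 4: discover 0; path=3>2>5>0; order=3,2,5,0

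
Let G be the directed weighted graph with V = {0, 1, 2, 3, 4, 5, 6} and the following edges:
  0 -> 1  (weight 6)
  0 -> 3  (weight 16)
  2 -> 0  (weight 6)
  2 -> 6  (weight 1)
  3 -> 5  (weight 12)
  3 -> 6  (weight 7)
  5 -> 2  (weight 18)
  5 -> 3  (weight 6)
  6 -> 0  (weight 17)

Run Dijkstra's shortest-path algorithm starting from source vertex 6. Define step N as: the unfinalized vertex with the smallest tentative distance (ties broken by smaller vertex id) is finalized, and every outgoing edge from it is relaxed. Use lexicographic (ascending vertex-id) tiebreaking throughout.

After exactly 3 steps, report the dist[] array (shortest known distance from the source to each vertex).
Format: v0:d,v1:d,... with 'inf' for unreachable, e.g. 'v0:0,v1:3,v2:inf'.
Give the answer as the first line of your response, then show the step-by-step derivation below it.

v0:17,v1:23,v2:inf,v3:33,v4:inf,v5:inf,v6:0

step 1: dist = v0:17,v1:inf,v2:inf,v3:inf,v4:inf,v5:inf,v6:0
step 2: dist = v0:17,v1:23,v2:inf,v3:33,v4:inf,v5:inf,v6:0
step 3: dist = v0:17,v1:23,v2:inf,v3:33,v4:inf,v5:inf,v6:0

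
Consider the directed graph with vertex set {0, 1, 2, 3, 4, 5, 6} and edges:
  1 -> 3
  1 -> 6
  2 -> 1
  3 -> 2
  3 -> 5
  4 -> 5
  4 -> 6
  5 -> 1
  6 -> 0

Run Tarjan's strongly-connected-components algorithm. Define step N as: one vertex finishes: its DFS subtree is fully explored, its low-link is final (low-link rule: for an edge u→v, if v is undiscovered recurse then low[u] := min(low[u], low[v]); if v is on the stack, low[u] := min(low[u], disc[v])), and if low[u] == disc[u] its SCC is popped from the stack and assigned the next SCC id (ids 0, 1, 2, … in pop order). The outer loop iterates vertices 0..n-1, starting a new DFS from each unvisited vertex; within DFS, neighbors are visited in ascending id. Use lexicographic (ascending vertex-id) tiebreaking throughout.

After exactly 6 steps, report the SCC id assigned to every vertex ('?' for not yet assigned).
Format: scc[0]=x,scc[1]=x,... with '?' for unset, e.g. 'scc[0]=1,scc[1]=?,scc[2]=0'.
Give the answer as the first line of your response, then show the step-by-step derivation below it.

scc[0]=0,scc[1]=2,scc[2]=2,scc[3]=2,scc[4]=?,scc[5]=2,scc[6]=1

step 1: low=(low[0]=0,low[1]=?,low[2]=?,low[3]=?,low[4]=?,low[5]=?,low[6]=?); scc=(scc[0]=0,scc[1]=?,scc[2]=?,scc[3]=?,scc[4]=?,scc[5]=?,scc[6]=?)
step 2: low=(low[0]=0,low[1]=1,low[2]=1,low[3]=2,low[4]=?,low[5]=?,low[6]=?); scc=(scc[0]=0,scc[1]=?,scc[2]=?,scc[3]=?,scc[4]=?,scc[5]=?,scc[6]=?)
step 3: low=(low[0]=0,low[1]=1,low[2]=1,low[3]=1,low[4]=?,low[5]=1,low[6]=?); scc=(scc[0]=0,scc[1]=?,scc[2]=?,scc[3]=?,scc[4]=?,scc[5]=?,scc[6]=?)
step 4: low=(low[0]=0,low[1]=1,low[2]=1,low[3]=1,low[4]=?,low[5]=1,low[6]=?); scc=(scc[0]=0,scc[1]=?,scc[2]=?,scc[3]=?,scc[4]=?,scc[5]=?,scc[6]=?)
step 5: low=(low[0]=0,low[1]=1,low[2]=1,low[3]=1,low[4]=?,low[5]=1,low[6]=5); scc=(scc[0]=0,scc[1]=?,scc[2]=?,scc[3]=?,scc[4]=?,scc[5]=?,scc[6]=1)
step 6: low=(low[0]=0,low[1]=1,low[2]=1,low[3]=1,low[4]=?,low[5]=1,low[6]=5); scc=(scc[0]=0,scc[1]=2,scc[2]=2,scc[3]=2,scc[4]=?,scc[5]=2,scc[6]=1)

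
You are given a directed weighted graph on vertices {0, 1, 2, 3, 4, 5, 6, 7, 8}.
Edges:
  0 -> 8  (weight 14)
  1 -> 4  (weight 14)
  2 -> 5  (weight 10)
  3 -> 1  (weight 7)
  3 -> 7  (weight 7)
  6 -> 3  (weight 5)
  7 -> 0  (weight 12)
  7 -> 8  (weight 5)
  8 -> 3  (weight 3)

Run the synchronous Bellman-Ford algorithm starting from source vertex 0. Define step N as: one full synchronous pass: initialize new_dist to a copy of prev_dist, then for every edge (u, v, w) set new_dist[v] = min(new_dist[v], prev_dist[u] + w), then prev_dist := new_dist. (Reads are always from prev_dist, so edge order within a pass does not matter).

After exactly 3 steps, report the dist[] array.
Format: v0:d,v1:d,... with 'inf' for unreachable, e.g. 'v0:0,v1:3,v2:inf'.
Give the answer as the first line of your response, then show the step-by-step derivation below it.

v0:0,v1:24,v2:inf,v3:17,v4:inf,v5:inf,v6:inf,v7:24,v8:14

step 1: dist = v0:0,v1:inf,v2:inf,v3:inf,v4:inf,v5:inf,v6:inf,v7:inf,v8:14
step 2: dist = v0:0,v1:inf,v2:inf,v3:17,v4:inf,v5:inf,v6:inf,v7:inf,v8:14
step 3: dist = v0:0,v1:24,v2:inf,v3:17,v4:inf,v5:inf,v6:inf,v7:24,v8:14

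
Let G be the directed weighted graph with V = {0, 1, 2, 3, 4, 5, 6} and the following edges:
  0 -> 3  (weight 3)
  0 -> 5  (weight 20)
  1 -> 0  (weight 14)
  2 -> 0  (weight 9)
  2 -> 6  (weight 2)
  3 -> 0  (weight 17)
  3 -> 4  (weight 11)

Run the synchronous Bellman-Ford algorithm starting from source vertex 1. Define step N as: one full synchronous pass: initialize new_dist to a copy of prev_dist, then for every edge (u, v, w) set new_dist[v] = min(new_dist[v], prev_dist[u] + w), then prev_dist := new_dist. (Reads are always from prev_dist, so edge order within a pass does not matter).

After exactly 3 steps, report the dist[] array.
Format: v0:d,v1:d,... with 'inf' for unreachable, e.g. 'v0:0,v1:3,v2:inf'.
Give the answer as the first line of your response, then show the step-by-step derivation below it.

v0:14,v1:0,v2:inf,v3:17,v4:28,v5:34,v6:inf

step 1: dist = v0:14,v1:0,v2:inf,v3:inf,v4:inf,v5:inf,v6:inf
step 2: dist = v0:14,v1:0,v2:inf,v3:17,v4:inf,v5:34,v6:inf
step 3: dist = v0:14,v1:0,v2:inf,v3:17,v4:28,v5:34,v6:inf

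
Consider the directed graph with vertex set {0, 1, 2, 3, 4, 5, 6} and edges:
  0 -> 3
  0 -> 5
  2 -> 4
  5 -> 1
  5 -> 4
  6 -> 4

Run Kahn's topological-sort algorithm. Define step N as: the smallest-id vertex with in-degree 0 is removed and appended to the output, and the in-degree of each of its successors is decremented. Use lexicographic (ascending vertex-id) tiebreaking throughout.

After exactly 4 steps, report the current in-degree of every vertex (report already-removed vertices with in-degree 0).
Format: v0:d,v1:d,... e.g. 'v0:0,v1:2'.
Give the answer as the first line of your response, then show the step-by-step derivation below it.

v0:0,v1:0,v2:0,v3:0,v4:1,v5:0,v6:0

step 1: output 0; order=[0]; indeg=(0,1,0,0,3,0,0)
step 2: output 2; order=[0,2]; indeg=(0,1,0,0,2,0,0)
step 3: output 3; order=[0,2,3]; indeg=(0,1,0,0,2,0,0)
step 4: output 5; order=[0,2,3,5]; indeg=(0,0,0,0,1,0,0)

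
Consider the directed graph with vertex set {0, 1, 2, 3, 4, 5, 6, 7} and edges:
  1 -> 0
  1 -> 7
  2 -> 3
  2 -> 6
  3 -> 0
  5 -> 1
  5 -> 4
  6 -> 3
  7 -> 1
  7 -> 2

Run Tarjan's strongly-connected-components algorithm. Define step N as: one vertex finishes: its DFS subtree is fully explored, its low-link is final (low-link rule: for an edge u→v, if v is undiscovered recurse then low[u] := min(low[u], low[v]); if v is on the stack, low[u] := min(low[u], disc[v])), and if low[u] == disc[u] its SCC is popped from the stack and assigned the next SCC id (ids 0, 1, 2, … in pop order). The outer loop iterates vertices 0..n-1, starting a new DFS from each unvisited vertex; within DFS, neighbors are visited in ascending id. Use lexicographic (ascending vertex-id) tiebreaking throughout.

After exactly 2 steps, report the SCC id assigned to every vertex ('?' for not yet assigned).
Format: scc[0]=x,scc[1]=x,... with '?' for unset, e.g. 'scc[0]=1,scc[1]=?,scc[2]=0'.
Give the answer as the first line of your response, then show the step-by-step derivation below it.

scc[0]=0,scc[1]=?,scc[2]=?,scc[3]=1,scc[4]=?,scc[5]=?,scc[6]=?,scc[7]=?

step 1: low=(low[0]=0,low[1]=?,low[2]=?,low[3]=?,low[4]=?,low[5]=?,low[6]=?,low[7]=?); scc=(scc[0]=0,scc[1]=?,scc[2]=?,scc[3]=?,scc[4]=?,scc[5]=?,scc[6]=?,scc[7]=?)
step 2: low=(low[0]=0,low[1]=1,low[2]=3,low[3]=4,low[4]=?,low[5]=?,low[6]=?,low[7]=1); scc=(scc[0]=0,scc[1]=?,scc[2]=?,scc[3]=1,scc[4]=?,scc[5]=?,scc[6]=?,scc[7]=?)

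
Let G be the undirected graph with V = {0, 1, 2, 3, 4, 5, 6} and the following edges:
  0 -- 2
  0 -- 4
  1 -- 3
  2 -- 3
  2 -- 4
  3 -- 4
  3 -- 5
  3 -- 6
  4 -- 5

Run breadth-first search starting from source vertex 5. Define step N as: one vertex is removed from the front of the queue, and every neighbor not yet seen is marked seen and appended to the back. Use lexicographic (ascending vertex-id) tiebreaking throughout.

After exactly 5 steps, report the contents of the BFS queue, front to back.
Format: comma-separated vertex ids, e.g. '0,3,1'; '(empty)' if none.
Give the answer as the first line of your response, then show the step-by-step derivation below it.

6,0

step 1: dequeue 5; queue=[3,4]; order=5
step 2: dequeue 3; queue=[4,1,2,6]; order=5,3
step 3: dequeue 4; queue=[1,2,6,0]; order=5,3,4
step 4: dequeue 1; queue=[2,6,0]; order=5,3,4,1
step 5: dequeue 2; queue=[6,0]; order=5,3,4,1,2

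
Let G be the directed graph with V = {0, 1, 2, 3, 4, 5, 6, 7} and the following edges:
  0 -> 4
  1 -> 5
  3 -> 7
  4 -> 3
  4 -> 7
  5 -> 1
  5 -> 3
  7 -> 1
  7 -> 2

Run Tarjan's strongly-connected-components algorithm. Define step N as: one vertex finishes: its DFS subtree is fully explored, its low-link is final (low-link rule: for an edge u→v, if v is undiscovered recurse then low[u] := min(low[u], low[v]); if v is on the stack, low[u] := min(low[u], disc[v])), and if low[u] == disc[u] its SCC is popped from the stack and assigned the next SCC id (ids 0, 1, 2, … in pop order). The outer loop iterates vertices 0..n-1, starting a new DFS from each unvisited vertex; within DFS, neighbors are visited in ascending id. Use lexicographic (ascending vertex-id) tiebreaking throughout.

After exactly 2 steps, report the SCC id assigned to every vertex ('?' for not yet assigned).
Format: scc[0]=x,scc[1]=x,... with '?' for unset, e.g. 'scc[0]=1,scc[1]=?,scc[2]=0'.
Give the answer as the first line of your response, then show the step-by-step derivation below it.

scc[0]=?,scc[1]=?,scc[2]=?,scc[3]=?,scc[4]=?,scc[5]=?,scc[6]=?,scc[7]=?

step 1: low=(low[0]=0,low[1]=4,low[2]=?,low[3]=2,low[4]=1,low[5]=2,low[6]=?,low[7]=3); scc=(scc[0]=?,scc[1]=?,scc[2]=?,scc[3]=?,scc[4]=?,scc[5]=?,scc[6]=?,scc[7]=?)
step 2: low=(low[0]=0,low[1]=2,low[2]=?,low[3]=2,low[4]=1,low[5]=2,low[6]=?,low[7]=3); scc=(scc[0]=?,scc[1]=?,scc[2]=?,scc[3]=?,scc[4]=?,scc[5]=?,scc[6]=?,scc[7]=?)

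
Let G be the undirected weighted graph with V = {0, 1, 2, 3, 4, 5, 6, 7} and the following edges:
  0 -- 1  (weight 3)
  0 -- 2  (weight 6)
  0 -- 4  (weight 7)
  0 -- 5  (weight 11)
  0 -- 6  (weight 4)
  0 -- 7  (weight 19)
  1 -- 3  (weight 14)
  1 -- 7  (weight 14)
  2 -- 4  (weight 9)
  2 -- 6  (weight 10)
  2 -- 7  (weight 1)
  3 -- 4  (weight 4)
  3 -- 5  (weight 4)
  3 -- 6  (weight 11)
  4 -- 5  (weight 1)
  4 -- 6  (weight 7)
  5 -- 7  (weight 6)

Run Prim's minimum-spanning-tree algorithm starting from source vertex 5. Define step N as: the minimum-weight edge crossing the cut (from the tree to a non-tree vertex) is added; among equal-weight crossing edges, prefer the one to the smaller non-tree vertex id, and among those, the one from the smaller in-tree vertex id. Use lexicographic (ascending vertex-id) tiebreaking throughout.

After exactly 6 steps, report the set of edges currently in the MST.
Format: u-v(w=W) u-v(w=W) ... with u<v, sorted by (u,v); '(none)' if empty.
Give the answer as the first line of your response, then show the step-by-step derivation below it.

0-1(w=3) 0-2(w=6) 2-7(w=1) 3-4(w=4) 4-5(w=1) 5-7(w=6)

step 1: add edge 4-5 (w=1); MST = {4-5(w=1)}
step 2: add edge 3-4 (w=4); MST = {3-4(w=4) 4-5(w=1)}
step 3: add edge 5-7 (w=6); MST = {3-4(w=4) 4-5(w=1) 5-7(w=6)}
step 4: add edge 2-7 (w=1); MST = {2-7(w=1) 3-4(w=4) 4-5(w=1) 5-7(w=6)}
step 5: add edge 0-2 (w=6); MST = {0-2(w=6) 2-7(w=1) 3-4(w=4) 4-5(w=1) 5-7(w=6)}
step 6: add edge 0-1 (w=3); MST = {0-1(w=3) 0-2(w=6) 2-7(w=1) 3-4(w=4) 4-5(w=1) 5-7(w=6)}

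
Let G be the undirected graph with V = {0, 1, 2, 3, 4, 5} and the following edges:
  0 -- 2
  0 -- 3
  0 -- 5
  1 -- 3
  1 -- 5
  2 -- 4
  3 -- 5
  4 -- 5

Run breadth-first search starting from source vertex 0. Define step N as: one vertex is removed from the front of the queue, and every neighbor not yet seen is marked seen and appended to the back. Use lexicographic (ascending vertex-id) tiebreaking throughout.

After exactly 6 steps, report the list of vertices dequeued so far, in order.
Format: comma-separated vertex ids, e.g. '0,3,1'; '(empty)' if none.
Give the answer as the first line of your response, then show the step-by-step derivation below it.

0,2,3,5,4,1

step 1: dequeue 0; queue=[2,3,5]; order=0
step 2: dequeue 2; queue=[3,5,4]; order=0,2
step 3: dequeue 3; queue=[5,4,1]; order=0,2,3
step 4: dequeue 5; queue=[4,1]; order=0,2,3,5
step 5: dequeue 4; queue=[1]; order=0,2,3,5,4
step 6: dequeue 1; queue=[(empty)]; order=0,2,3,5,4,1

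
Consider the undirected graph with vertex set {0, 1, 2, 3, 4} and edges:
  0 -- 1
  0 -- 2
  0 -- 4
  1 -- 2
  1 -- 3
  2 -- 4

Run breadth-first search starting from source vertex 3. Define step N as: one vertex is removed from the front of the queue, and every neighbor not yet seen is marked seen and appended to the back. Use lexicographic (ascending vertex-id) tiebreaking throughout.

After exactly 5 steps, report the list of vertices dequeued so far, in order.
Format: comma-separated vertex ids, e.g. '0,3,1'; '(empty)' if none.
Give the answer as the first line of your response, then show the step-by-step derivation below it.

3,1,0,2,4

step 1: dequeue 3; queue=[1]; order=3
step 2: dequeue 1; queue=[0,2]; order=3,1
step 3: dequeue 0; queue=[2,4]; order=3,1,0
step 4: dequeue 2; queue=[4]; order=3,1,0,2
step 5: dequeue 4; queue=[(empty)]; order=3,1,0,2,4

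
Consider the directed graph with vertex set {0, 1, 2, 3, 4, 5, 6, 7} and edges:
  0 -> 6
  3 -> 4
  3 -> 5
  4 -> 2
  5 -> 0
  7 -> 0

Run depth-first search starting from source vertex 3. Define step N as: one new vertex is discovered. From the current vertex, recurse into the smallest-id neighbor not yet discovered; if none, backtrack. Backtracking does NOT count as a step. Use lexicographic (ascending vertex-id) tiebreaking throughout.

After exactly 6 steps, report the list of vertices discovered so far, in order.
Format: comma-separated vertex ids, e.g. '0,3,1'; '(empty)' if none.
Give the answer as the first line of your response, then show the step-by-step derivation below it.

3,4,2,5,0,6

step 1: discover 3; path=3; order=3
step 2: discover 4; path=3>4; order=3,4
step 3: discover 2; path=3>4>2; order=3,4,2
step 4: discover 5; path=3>5; order=3,4,2,5
step 5: discover 0; path=3>5>0; order=3,4,2,5,0
step 6: discover 6; path=3>5>0>6; order=3,4,2,5,0,6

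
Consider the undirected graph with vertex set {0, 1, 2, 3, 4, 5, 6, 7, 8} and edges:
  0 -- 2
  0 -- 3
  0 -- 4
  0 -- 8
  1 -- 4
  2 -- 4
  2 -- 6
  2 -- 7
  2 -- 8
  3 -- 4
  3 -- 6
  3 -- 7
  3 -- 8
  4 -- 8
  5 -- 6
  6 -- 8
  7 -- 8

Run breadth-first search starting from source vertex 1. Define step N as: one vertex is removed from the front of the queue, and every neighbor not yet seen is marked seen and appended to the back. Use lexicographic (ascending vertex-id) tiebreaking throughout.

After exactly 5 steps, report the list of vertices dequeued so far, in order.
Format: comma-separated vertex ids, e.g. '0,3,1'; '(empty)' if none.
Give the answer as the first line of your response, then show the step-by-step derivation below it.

1,4,0,2,3

step 1: dequeue 1; queue=[4]; order=1
step 2: dequeue 4; queue=[0,2,3,8]; order=1,4
step 3: dequeue 0; queue=[2,3,8]; order=1,4,0
step 4: dequeue 2; queue=[3,8,6,7]; order=1,4,0,2
step 5: dequeue 3; queue=[8,6,7]; order=1,4,0,2,3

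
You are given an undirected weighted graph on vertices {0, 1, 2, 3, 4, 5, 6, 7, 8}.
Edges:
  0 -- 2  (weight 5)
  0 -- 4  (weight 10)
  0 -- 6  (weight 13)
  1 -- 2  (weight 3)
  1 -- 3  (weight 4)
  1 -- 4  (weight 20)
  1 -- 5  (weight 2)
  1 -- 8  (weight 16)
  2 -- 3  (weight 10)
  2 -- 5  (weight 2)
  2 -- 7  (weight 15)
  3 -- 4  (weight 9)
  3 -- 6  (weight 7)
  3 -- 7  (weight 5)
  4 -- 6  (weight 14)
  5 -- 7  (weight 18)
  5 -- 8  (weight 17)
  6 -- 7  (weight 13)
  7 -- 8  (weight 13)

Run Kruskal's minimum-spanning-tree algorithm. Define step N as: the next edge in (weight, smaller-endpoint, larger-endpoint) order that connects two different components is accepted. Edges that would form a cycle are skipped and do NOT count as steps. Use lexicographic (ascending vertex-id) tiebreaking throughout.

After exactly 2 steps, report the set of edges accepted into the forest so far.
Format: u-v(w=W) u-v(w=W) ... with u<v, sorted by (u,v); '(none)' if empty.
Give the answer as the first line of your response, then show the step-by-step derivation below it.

1-5(w=2) 2-5(w=2)

step 1: add edge 1-5 (w=2); MST = {1-5(w=2)}
step 2: add edge 2-5 (w=2); MST = {1-5(w=2) 2-5(w=2)}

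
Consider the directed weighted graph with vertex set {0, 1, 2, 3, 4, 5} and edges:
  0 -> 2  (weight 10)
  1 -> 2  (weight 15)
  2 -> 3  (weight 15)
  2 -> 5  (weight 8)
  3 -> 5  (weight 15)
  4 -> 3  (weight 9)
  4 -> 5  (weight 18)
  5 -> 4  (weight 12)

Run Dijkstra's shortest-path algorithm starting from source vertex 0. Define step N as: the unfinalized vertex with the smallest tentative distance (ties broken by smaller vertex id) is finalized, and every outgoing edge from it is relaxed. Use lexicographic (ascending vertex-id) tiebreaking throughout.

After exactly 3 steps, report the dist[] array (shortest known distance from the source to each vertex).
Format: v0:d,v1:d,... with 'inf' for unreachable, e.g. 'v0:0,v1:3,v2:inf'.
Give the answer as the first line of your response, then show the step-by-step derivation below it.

v0:0,v1:inf,v2:10,v3:25,v4:30,v5:18

step 1: dist = v0:0,v1:inf,v2:10,v3:inf,v4:inf,v5:inf
step 2: dist = v0:0,v1:inf,v2:10,v3:25,v4:inf,v5:18
step 3: dist = v0:0,v1:inf,v2:10,v3:25,v4:30,v5:18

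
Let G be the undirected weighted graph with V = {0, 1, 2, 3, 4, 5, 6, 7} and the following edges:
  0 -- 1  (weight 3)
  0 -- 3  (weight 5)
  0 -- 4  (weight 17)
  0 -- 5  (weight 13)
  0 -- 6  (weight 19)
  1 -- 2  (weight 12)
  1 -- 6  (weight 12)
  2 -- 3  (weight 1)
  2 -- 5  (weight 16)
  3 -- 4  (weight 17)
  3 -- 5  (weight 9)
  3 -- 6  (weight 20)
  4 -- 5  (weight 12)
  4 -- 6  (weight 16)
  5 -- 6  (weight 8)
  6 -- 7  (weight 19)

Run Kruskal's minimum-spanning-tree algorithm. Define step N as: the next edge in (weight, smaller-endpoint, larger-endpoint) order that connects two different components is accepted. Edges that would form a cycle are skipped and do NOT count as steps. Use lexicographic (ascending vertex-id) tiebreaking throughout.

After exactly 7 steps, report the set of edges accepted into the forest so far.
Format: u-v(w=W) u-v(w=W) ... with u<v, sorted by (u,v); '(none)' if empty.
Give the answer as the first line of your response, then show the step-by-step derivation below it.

0-1(w=3) 0-3(w=5) 2-3(w=1) 3-5(w=9) 4-5(w=12) 5-6(w=8) 6-7(w=19)

step 1: add edge 2-3 (w=1); MST = {2-3(w=1)}
step 2: add edge 0-1 (w=3); MST = {0-1(w=3) 2-3(w=1)}
step 3: add edge 0-3 (w=5); MST = {0-1(w=3) 0-3(w=5) 2-3(w=1)}
step 4: add edge 5-6 (w=8); MST = {0-1(w=3) 0-3(w=5) 2-3(w=1) 5-6(w=8)}
step 5: add edge 3-5 (w=9); MST = {0-1(w=3) 0-3(w=5) 2-3(w=1) 3-5(w=9) 5-6(w=8)}
step 6: add edge 4-5 (w=12); MST = {0-1(w=3) 0-3(w=5) 2-3(w=1) 3-5(w=9) 4-5(w=12) 5-6(w=8)}
step 7: add edge 6-7 (w=19); MST = {0-1(w=3) 0-3(w=5) 2-3(w=1) 3-5(w=9) 4-5(w=12) 5-6(w=8) 6-7(w=19)}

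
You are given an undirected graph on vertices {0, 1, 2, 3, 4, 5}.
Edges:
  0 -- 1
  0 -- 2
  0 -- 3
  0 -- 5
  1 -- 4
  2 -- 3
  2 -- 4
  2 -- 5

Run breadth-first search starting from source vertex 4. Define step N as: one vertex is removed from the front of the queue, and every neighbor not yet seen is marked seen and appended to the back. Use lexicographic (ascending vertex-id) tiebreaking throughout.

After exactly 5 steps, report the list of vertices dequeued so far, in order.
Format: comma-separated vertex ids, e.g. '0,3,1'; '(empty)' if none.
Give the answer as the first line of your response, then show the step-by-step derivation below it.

4,1,2,0,3

step 1: dequeue 4; queue=[1,2]; order=4
step 2: dequeue 1; queue=[2,0]; order=4,1
step 3: dequeue 2; queue=[0,3,5]; order=4,1,2
step 4: dequeue 0; queue=[3,5]; order=4,1,2,0
step 5: dequeue 3; queue=[5]; order=4,1,2,0,3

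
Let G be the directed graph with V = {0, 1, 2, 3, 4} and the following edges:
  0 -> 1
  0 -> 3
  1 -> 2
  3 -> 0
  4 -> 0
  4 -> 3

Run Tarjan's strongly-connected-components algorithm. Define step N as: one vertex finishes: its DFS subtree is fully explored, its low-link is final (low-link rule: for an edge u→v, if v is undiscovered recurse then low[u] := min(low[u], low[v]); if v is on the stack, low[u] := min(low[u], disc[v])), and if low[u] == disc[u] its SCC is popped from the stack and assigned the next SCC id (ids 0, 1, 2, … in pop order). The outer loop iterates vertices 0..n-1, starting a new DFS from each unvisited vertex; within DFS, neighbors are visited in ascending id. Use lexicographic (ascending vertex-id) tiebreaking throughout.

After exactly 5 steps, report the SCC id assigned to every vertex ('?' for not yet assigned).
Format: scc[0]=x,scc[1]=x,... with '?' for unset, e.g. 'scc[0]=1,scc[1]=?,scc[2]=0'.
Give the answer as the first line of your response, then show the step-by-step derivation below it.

scc[0]=2,scc[1]=1,scc[2]=0,scc[3]=2,scc[4]=3

step 1: low=(low[0]=0,low[1]=1,low[2]=2,low[3]=?,low[4]=?); scc=(scc[0]=?,scc[1]=?,scc[2]=0,scc[3]=?,scc[4]=?)
step 2: low=(low[0]=0,low[1]=1,low[2]=2,low[3]=?,low[4]=?); scc=(scc[0]=?,scc[1]=1,scc[2]=0,scc[3]=?,scc[4]=?)
step 3: low=(low[0]=0,low[1]=1,low[2]=2,low[3]=0,low[4]=?); scc=(scc[0]=?,scc[1]=1,scc[2]=0,scc[3]=?,scc[4]=?)
step 4: low=(low[0]=0,low[1]=1,low[2]=2,low[3]=0,low[4]=?); scc=(scc[0]=2,scc[1]=1,scc[2]=0,scc[3]=2,scc[4]=?)
step 5: low=(low[0]=0,low[1]=1,low[2]=2,low[3]=0,low[4]=4); scc=(scc[0]=2,scc[1]=1,scc[2]=0,scc[3]=2,scc[4]=3)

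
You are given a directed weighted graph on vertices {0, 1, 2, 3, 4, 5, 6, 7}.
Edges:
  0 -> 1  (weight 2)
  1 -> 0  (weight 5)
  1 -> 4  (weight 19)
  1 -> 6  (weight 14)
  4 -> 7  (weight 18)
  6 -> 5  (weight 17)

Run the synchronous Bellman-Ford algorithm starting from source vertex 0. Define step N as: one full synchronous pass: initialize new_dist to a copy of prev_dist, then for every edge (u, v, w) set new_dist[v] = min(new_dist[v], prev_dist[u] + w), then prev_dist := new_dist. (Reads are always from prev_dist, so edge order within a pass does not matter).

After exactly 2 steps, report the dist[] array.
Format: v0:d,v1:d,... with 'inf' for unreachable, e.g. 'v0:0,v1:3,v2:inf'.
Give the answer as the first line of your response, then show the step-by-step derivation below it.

v0:0,v1:2,v2:inf,v3:inf,v4:21,v5:inf,v6:16,v7:inf

step 1: dist = v0:0,v1:2,v2:inf,v3:inf,v4:inf,v5:inf,v6:inf,v7:inf
step 2: dist = v0:0,v1:2,v2:inf,v3:inf,v4:21,v5:inf,v6:16,v7:inf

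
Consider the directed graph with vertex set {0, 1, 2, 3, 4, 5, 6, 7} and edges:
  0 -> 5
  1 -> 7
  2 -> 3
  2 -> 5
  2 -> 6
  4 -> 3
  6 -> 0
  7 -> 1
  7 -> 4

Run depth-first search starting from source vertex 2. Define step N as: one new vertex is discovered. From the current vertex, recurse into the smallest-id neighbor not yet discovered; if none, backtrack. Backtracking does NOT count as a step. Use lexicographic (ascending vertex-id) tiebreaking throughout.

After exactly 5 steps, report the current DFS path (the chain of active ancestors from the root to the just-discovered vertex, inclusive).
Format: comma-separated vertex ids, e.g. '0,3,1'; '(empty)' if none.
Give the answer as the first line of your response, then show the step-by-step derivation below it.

2,6,0

step 1: discover 2; path=2; order=2
step 2: discover 3; path=2>3; order=2,3
step 3: discover 5; path=2>5; order=2,3,5
step 4: discover 6; path=2>6; order=2,3,5,6
step 5: discover 0; path=2>6>0; order=2,3,5,6,0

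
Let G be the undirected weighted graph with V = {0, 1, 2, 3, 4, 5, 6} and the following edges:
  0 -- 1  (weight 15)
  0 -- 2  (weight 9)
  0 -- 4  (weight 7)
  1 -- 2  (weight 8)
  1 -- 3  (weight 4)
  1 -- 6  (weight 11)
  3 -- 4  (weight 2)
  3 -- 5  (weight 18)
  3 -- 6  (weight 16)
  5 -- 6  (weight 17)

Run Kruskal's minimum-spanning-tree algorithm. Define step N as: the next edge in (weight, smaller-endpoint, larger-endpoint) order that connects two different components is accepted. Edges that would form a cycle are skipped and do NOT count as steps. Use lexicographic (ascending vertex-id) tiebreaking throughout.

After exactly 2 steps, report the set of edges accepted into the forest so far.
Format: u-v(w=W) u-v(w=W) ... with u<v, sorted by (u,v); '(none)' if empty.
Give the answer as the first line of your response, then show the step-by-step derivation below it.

1-3(w=4) 3-4(w=2)

step 1: add edge 3-4 (w=2); MST = {3-4(w=2)}
step 2: add edge 1-3 (w=4); MST = {1-3(w=4) 3-4(w=2)}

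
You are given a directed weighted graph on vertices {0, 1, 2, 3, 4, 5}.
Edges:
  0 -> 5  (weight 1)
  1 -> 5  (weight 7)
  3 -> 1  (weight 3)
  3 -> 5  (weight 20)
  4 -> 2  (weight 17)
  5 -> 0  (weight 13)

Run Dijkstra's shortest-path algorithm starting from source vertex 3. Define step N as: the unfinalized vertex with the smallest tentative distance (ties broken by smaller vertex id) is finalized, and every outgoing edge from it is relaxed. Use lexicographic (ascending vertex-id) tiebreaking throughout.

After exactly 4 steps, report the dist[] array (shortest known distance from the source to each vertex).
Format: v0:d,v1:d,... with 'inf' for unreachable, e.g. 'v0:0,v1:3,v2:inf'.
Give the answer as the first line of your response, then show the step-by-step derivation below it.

v0:23,v1:3,v2:inf,v3:0,v4:inf,v5:10

step 1: dist = v0:inf,v1:3,v2:inf,v3:0,v4:inf,v5:20
step 2: dist = v0:inf,v1:3,v2:inf,v3:0,v4:inf,v5:10
step 3: dist = v0:23,v1:3,v2:inf,v3:0,v4:inf,v5:10
step 4: dist = v0:23,v1:3,v2:inf,v3:0,v4:inf,v5:10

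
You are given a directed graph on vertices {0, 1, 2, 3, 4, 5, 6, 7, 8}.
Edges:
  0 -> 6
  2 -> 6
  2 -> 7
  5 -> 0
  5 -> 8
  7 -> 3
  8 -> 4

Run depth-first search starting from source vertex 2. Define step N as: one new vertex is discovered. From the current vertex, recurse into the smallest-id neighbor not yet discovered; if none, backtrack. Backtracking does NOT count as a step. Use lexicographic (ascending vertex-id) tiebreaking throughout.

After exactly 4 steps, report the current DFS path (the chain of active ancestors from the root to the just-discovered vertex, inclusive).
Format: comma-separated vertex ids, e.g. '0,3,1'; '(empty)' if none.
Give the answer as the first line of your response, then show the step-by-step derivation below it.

2,7,3

step 1: discover 2; path=2; order=2
step 2: discover 6; path=2>6; order=2,6
step 3: discover 7; path=2>7; order=2,6,7
step 4: discover 3; path=2>7>3; order=2,6,7,3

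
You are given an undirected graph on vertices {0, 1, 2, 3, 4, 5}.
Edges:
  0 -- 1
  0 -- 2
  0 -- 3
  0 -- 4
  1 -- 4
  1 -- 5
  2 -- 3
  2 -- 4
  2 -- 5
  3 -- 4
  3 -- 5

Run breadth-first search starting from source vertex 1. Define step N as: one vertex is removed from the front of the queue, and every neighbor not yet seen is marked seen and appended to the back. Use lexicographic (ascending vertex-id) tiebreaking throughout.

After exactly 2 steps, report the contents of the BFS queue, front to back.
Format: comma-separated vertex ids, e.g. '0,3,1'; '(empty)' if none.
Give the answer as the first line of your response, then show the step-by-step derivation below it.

4,5,2,3

step 1: dequeue 1; queue=[0,4,5]; order=1
step 2: dequeue 0; queue=[4,5,2,3]; order=1,0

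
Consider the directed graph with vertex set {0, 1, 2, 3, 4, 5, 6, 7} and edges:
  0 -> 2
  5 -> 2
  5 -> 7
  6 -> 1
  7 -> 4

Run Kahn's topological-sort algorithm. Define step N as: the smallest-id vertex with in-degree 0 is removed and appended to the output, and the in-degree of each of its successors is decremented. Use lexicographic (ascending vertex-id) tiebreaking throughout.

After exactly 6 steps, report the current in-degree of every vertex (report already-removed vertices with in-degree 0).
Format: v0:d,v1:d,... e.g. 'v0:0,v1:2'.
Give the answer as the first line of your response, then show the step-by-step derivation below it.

v0:0,v1:0,v2:0,v3:0,v4:1,v5:0,v6:0,v7:0

step 1: output 0; order=[0]; indeg=(0,1,1,0,1,0,0,1)
step 2: output 3; order=[0,3]; indeg=(0,1,1,0,1,0,0,1)
step 3: output 5; order=[0,3,5]; indeg=(0,1,0,0,1,0,0,0)
step 4: output 2; order=[0,3,5,2]; indeg=(0,1,0,0,1,0,0,0)
step 5: output 6; order=[0,3,5,2,6]; indeg=(0,0,0,0,1,0,0,0)
step 6: output 1; order=[0,3,5,2,6,1]; indeg=(0,0,0,0,1,0,0,0)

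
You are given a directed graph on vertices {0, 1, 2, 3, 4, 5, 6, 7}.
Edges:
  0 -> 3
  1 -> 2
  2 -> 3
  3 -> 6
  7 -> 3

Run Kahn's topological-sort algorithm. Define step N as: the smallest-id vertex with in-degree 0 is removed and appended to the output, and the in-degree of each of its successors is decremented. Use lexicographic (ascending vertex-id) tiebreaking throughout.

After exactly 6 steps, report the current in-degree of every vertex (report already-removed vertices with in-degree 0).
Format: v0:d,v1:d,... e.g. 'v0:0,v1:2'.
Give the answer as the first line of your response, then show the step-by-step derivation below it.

v0:0,v1:0,v2:0,v3:0,v4:0,v5:0,v6:1,v7:0

step 1: output 0; order=[0]; indeg=(0,0,1,2,0,0,1,0)
step 2: output 1; order=[0,1]; indeg=(0,0,0,2,0,0,1,0)
step 3: output 2; order=[0,1,2]; indeg=(0,0,0,1,0,0,1,0)
step 4: output 4; order=[0,1,2,4]; indeg=(0,0,0,1,0,0,1,0)
step 5: output 5; order=[0,1,2,4,5]; indeg=(0,0,0,1,0,0,1,0)
step 6: output 7; order=[0,1,2,4,5,7]; indeg=(0,0,0,0,0,0,1,0)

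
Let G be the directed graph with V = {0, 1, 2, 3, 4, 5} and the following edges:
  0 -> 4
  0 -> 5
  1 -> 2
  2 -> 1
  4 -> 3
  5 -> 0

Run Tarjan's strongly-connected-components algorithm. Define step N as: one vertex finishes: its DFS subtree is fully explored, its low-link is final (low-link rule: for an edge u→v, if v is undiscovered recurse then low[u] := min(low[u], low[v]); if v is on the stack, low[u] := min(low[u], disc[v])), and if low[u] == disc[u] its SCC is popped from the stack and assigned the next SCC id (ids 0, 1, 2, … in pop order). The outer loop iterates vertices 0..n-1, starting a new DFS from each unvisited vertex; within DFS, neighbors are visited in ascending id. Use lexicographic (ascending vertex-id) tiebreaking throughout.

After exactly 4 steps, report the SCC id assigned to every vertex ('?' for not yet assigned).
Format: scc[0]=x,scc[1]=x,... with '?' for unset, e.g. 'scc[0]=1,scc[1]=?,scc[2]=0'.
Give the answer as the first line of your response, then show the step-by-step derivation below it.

scc[0]=2,scc[1]=?,scc[2]=?,scc[3]=0,scc[4]=1,scc[5]=2

step 1: low=(low[0]=0,low[1]=?,low[2]=?,low[3]=2,low[4]=1,low[5]=?); scc=(scc[0]=?,scc[1]=?,scc[2]=?,scc[3]=0,scc[4]=?,scc[5]=?)
step 2: low=(low[0]=0,low[1]=?,low[2]=?,low[3]=2,low[4]=1,low[5]=?); scc=(scc[0]=?,scc[1]=?,scc[2]=?,scc[3]=0,scc[4]=1,scc[5]=?)
step 3: low=(low[0]=0,low[1]=?,low[2]=?,low[3]=2,low[4]=1,low[5]=0); scc=(scc[0]=?,scc[1]=?,scc[2]=?,scc[3]=0,scc[4]=1,scc[5]=?)
step 4: low=(low[0]=0,low[1]=?,low[2]=?,low[3]=2,low[4]=1,low[5]=0); scc=(scc[0]=2,scc[1]=?,scc[2]=?,scc[3]=0,scc[4]=1,scc[5]=2)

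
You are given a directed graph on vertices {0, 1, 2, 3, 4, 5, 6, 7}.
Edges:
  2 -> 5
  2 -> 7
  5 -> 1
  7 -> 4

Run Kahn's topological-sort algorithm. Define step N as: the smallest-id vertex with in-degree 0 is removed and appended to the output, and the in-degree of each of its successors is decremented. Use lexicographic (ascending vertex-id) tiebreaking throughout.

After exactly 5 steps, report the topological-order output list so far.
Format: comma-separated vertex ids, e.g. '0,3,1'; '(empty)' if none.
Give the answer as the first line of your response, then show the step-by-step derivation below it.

0,2,3,5,1

step 1: output 0; order=[0]; indeg=(0,1,0,0,1,1,0,1)
step 2: output 2; order=[0,2]; indeg=(0,1,0,0,1,0,0,0)
step 3: output 3; order=[0,2,3]; indeg=(0,1,0,0,1,0,0,0)
step 4: output 5; order=[0,2,3,5]; indeg=(0,0,0,0,1,0,0,0)
step 5: output 1; order=[0,2,3,5,1]; indeg=(0,0,0,0,1,0,0,0)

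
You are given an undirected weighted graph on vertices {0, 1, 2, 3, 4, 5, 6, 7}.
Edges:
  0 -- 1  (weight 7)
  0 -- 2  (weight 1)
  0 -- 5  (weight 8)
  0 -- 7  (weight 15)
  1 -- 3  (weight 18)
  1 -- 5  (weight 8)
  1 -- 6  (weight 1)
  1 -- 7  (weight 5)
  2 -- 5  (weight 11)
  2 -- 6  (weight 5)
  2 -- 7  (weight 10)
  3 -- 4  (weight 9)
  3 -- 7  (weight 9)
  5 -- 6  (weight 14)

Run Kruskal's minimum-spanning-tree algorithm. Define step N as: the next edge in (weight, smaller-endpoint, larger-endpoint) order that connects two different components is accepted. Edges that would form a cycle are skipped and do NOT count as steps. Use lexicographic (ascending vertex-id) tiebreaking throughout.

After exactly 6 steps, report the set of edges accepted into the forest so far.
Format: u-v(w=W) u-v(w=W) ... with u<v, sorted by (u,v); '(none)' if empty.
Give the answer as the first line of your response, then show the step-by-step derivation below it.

0-2(w=1) 0-5(w=8) 1-6(w=1) 1-7(w=5) 2-6(w=5) 3-4(w=9)

step 1: add edge 0-2 (w=1); MST = {0-2(w=1)}
step 2: add edge 1-6 (w=1); MST = {0-2(w=1) 1-6(w=1)}
step 3: add edge 1-7 (w=5); MST = {0-2(w=1) 1-6(w=1) 1-7(w=5)}
step 4: add edge 2-6 (w=5); MST = {0-2(w=1) 1-6(w=1) 1-7(w=5) 2-6(w=5)}
step 5: add edge 0-5 (w=8); MST = {0-2(w=1) 0-5(w=8) 1-6(w=1) 1-7(w=5) 2-6(w=5)}
step 6: add edge 3-4 (w=9); MST = {0-2(w=1) 0-5(w=8) 1-6(w=1) 1-7(w=5) 2-6(w=5) 3-4(w=9)}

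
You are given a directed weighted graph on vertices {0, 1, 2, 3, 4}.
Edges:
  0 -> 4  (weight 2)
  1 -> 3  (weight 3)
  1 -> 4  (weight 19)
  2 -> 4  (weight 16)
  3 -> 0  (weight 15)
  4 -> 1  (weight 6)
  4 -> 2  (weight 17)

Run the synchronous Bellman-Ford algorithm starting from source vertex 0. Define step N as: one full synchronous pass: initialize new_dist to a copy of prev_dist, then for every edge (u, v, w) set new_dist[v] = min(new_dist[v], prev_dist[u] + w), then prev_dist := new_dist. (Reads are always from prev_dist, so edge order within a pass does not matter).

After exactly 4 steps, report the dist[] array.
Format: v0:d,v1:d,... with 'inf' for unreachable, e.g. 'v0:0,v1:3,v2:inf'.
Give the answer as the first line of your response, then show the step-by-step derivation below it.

v0:0,v1:8,v2:19,v3:11,v4:2

step 1: dist = v0:0,v1:inf,v2:inf,v3:inf,v4:2
step 2: dist = v0:0,v1:8,v2:19,v3:inf,v4:2
step 3: dist = v0:0,v1:8,v2:19,v3:11,v4:2
step 4: dist = v0:0,v1:8,v2:19,v3:11,v4:2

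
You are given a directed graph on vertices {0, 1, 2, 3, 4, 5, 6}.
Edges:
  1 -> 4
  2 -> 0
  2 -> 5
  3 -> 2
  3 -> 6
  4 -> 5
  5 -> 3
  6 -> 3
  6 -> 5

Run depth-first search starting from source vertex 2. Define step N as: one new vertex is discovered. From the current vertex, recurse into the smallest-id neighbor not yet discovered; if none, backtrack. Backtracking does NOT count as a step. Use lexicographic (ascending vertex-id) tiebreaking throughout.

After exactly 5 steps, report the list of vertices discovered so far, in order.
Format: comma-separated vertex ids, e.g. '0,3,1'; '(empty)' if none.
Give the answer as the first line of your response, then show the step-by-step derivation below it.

2,0,5,3,6

step 1: discover 2; path=2; order=2
step 2: discover 0; path=2>0; order=2,0
step 3: discover 5; path=2>5; order=2,0,5
step 4: discover 3; path=2>5>3; order=2,0,5,3
step 5: discover 6; path=2>5>3>6; order=2,0,5,3,6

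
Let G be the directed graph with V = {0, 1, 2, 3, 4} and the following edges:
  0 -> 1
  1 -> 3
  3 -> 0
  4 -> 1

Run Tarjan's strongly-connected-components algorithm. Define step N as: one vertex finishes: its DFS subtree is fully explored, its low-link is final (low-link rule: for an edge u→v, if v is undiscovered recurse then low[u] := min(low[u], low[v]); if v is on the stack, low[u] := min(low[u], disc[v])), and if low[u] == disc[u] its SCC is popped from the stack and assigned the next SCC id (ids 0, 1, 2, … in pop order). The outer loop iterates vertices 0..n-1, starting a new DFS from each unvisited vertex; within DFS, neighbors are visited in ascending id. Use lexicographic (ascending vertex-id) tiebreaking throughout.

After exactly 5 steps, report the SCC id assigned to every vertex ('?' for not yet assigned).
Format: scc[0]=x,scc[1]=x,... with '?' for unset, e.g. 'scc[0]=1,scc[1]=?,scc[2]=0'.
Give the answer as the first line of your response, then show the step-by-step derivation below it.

scc[0]=0,scc[1]=0,scc[2]=1,scc[3]=0,scc[4]=2

step 1: low=(low[0]=0,low[1]=1,low[2]=?,low[3]=0,low[4]=?); scc=(scc[0]=?,scc[1]=?,scc[2]=?,scc[3]=?,scc[4]=?)
step 2: low=(low[0]=0,low[1]=0,low[2]=?,low[3]=0,low[4]=?); scc=(scc[0]=?,scc[1]=?,scc[2]=?,scc[3]=?,scc[4]=?)
step 3: low=(low[0]=0,low[1]=0,low[2]=?,low[3]=0,low[4]=?); scc=(scc[0]=0,scc[1]=0,scc[2]=?,scc[3]=0,scc[4]=?)
step 4: low=(low[0]=0,low[1]=0,low[2]=3,low[3]=0,low[4]=?); scc=(scc[0]=0,scc[1]=0,scc[2]=1,scc[3]=0,scc[4]=?)
step 5: low=(low[0]=0,low[1]=0,low[2]=3,low[3]=0,low[4]=4); scc=(scc[0]=0,scc[1]=0,scc[2]=1,scc[3]=0,scc[4]=2)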